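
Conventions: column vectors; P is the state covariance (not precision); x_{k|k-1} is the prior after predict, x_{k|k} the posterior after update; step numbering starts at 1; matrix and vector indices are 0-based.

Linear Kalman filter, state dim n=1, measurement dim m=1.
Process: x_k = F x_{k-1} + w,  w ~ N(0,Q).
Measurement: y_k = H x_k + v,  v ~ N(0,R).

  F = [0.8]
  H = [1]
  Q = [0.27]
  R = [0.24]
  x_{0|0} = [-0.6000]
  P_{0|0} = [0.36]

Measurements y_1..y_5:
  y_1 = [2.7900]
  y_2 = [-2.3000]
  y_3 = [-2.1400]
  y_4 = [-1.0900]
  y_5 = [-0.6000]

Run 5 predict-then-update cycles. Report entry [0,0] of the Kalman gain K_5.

step 1: x^-=[-0.4800]  P^-=[0.5004]  S=[0.7404]  K=[0.6759]  nu=[3.2700]  x^+=[1.7300]  P^+=[0.1622]
step 2: x^-=[1.3840]  P^-=[0.3738]  S=[0.6138]  K=[0.6090]  nu=[-3.6840]  x^+=[-0.8595]  P^+=[0.1462]
step 3: x^-=[-0.6876]  P^-=[0.3635]  S=[0.6035]  K=[0.6023]  nu=[-1.4524]  x^+=[-1.5625]  P^+=[0.1446]
step 4: x^-=[-1.2500]  P^-=[0.3625]  S=[0.6025]  K=[0.6017]  nu=[0.1600]  x^+=[-1.1537]  P^+=[0.1444]
step 5: x^-=[-0.9230]  P^-=[0.3624]  S=[0.6024]  K=[0.6016]  nu=[0.3230]  x^+=[-0.7287]  P^+=[0.1444]

K[0,0] = 0.6016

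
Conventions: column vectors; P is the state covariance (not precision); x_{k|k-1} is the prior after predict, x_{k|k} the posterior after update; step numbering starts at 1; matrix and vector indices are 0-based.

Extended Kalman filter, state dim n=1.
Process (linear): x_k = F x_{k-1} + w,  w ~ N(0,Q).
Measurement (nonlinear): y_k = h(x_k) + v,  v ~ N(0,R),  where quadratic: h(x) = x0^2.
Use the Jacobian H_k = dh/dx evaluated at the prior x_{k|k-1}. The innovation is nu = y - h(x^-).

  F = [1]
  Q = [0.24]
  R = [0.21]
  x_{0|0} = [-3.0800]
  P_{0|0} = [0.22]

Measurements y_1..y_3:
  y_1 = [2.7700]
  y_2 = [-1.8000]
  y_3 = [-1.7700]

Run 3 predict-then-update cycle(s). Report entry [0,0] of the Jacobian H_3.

H_jac[0,0] = -1.2507

step 1: x^-=[-3.0800]  P^-=[0.4600]  H_jac=[-6.1600]  S=[17.6650]  K=[-0.1604]  nu=[-6.7164]  x^+=[-2.0026]  P^+=[0.0055]
step 2: x^-=[-2.0026]  P^-=[0.2455]  H_jac=[-4.0053]  S=[4.1479]  K=[-0.2370]  nu=[-5.8106]  x^+=[-0.6254]  P^+=[0.0124]
step 3: x^-=[-0.6254]  P^-=[0.2524]  H_jac=[-1.2507]  S=[0.6049]  K=[-0.5220]  nu=[-2.1611]  x^+=[0.5026]  P^+=[0.0876]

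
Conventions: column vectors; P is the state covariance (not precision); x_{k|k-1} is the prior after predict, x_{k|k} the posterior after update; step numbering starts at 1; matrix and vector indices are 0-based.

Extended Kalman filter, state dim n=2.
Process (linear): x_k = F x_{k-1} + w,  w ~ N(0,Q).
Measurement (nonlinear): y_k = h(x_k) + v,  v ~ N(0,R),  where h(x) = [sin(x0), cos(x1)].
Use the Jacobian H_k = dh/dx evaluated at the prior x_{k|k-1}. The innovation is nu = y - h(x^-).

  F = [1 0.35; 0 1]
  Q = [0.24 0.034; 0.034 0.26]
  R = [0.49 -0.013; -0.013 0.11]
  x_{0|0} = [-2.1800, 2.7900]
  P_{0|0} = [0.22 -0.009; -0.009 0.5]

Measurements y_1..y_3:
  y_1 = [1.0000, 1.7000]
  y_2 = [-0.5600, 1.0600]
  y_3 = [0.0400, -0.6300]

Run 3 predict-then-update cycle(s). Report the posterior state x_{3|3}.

x_post = [-2.0793, -1.7699]

step 1: x^-=[-1.2035, 2.7900]  P^-=[0.5150 0.2000; 0.2000 0.7600]  H_jac=[0.3591 0.0000; 0.0000 -0.3444]  S=[0.5564 -0.0377; -0.0377 0.2001]  K=[0.3130 -0.2851; 0.0409 -1.3001]  nu=[1.9333, 2.6388]  x^+=[-1.3508, -0.5615]  P^+=[0.4374 0.1029; 0.1029 0.4168]
step 2: x^-=[-1.5473, -0.5615]  P^-=[0.8005 0.2828; 0.2828 0.6768]  H_jac=[0.0235 0.0000; 0.0000 0.5325]  S=[0.4904 -0.0095; -0.0095 0.3019]  K=[0.0479 0.5002; 0.0366 1.1949]  nu=[0.4397, 0.2136]  x^+=[-1.4194, -0.2903]  P^+=[0.7243 0.1022; 0.1022 0.2459]
step 3: x^-=[-1.5210, -0.2903]  P^-=[1.0659 0.2222; 0.2222 0.5059]  H_jac=[0.0498 0.0000; 0.0000 0.2862]  S=[0.4926 -0.0098; -0.0098 0.1514]  K=[0.1162 0.4276; 0.0416 0.9589]  nu=[1.0388, -1.5882]  x^+=[-2.0793, -1.7699]  P^+=[1.0326 0.1590; 0.1590 0.3666]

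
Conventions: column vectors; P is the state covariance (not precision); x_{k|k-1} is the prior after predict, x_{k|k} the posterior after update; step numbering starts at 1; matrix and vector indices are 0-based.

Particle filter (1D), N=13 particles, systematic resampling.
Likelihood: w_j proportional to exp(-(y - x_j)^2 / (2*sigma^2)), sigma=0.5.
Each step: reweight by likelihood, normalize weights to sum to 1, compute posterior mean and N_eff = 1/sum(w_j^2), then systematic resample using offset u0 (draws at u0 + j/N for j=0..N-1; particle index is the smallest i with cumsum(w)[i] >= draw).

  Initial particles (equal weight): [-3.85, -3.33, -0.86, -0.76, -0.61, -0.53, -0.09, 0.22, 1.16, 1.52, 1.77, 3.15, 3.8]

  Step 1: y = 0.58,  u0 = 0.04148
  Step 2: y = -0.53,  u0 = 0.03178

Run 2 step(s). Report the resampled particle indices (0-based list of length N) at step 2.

step 1: w=[0.0000, 0.0000, 0.0075, 0.0131, 0.0280, 0.0404, 0.1934, 0.3663, 0.2422, 0.0811, 0.0280, 0.0000, 0.0000]  mean=0.4621  Neff=4.1614  idx=[4, 6, 6, 6, 7, 7, 7, 7, 8, 8, 8, 8, 9]
step 2: w=[0.2277, 0.1566, 0.1566, 0.1566, 0.0749, 0.0749, 0.0749, 0.0749, 0.0008, 0.0008, 0.0008, 0.0008, 0.0001]  mean=-0.1117  Neff=6.7652  idx=[0, 0, 0, 1, 1, 2, 2, 3, 3, 4, 5, 6, 7]

resampled_idx = [0, 0, 0, 1, 1, 2, 2, 3, 3, 4, 5, 6, 7]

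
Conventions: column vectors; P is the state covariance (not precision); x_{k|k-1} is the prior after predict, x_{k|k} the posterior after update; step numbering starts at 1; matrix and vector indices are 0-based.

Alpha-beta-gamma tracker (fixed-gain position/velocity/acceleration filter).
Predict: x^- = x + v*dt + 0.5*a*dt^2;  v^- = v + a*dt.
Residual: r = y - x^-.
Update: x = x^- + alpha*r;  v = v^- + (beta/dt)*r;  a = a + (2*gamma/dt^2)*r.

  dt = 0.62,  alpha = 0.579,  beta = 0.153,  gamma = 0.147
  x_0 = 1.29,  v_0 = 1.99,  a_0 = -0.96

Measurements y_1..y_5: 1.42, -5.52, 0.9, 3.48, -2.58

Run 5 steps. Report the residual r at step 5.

resid = -0.0209

step 1: x_pred=2.3393  r=-0.9193  x^+=1.8070  v^+=1.1679  a^+=-1.6631
step 2: x_pred=2.2115  r=-7.7315  x^+=-2.2650  v^+=-1.7711  a^+=-7.5764
step 3: x_pred=-4.8193  r=5.7193  x^+=-1.5078  v^+=-5.0571  a^+=-3.2021
step 4: x_pred=-5.2587  r=8.7387  x^+=-0.1990  v^+=-4.8859  a^+=3.4815
step 5: x_pred=-2.5591  r=-0.0209  x^+=-2.5712  v^+=-2.7325  a^+=3.4655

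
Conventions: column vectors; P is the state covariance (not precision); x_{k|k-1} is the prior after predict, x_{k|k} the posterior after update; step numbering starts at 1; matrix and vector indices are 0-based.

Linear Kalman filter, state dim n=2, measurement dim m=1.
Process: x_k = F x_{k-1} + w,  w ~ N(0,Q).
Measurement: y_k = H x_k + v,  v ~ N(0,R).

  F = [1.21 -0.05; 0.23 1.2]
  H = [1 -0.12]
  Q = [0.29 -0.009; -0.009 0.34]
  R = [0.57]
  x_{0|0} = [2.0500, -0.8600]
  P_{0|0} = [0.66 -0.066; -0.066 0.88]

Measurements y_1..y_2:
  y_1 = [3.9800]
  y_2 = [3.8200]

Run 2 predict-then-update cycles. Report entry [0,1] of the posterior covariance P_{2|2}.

step 1: x^-=[2.5235, -0.5605]  P^-=[1.2665 0.0268; 0.0268 1.6057]  S=[1.8532]  K=[0.6817; -0.0895]  nu=[1.3892]  x^+=[3.4705, -0.6848]  P^+=[0.4053 0.1399; 0.1399 1.5908]
step 2: x^-=[4.2336, -0.0236]  P^-=[0.8705 0.2099; 0.2099 2.7295]  S=[1.4295]  K=[0.5914; -0.0823]  nu=[-0.4164]  x^+=[3.9873, 0.0107]  P^+=[0.3706 0.2794; 0.2794 2.7198]

P_post[0,1] = 0.2794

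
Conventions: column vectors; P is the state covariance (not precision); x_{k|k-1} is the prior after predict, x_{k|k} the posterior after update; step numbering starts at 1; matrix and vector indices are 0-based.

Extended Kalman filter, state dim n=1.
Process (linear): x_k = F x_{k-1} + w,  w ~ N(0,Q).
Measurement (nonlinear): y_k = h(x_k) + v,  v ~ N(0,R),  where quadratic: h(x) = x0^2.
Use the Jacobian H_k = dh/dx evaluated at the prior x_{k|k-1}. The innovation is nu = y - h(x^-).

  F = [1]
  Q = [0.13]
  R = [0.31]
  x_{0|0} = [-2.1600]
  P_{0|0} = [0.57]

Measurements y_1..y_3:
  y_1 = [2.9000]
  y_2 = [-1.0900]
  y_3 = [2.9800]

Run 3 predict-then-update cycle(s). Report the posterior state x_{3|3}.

step 1: x^-=[-2.1600]  P^-=[0.7000]  H_jac=[-4.3200]  S=[13.3737]  K=[-0.2261]  nu=[-1.7656]  x^+=[-1.7608]  P^+=[0.0162]
step 2: x^-=[-1.7608]  P^-=[0.1462]  H_jac=[-3.5215]  S=[2.1234]  K=[-0.2425]  nu=[-4.1903]  x^+=[-0.7446]  P^+=[0.0213]
step 3: x^-=[-0.7446]  P^-=[0.1513]  H_jac=[-1.4892]  S=[0.6456]  K=[-0.3491]  nu=[2.4256]  x^+=[-1.5913]  P^+=[0.0727]

x_post = [-1.5913]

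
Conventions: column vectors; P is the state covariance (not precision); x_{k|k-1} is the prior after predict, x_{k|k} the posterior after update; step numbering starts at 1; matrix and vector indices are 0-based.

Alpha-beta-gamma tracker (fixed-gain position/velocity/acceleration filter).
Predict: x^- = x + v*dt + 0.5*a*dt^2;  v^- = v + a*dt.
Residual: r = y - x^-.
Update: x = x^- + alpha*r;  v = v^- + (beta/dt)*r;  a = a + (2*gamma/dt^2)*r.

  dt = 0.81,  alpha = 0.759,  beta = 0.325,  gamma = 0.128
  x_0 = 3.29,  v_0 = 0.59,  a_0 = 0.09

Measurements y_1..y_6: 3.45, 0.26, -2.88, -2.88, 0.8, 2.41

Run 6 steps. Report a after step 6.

a_post = 3.6102

step 1: x_pred=3.7974  r=-0.3474  x^+=3.5337  v^+=0.5235  a^+=-0.0456
step 2: x_pred=3.9428  r=-3.6828  x^+=1.1476  v^+=-0.9911  a^+=-1.4825
step 3: x_pred=-0.1416  r=-2.7384  x^+=-2.2200  v^+=-3.2907  a^+=-2.5510
step 4: x_pred=-5.7224  r=2.8424  x^+=-3.5650  v^+=-4.2166  a^+=-1.4420
step 5: x_pred=-7.4535  r=8.2535  x^+=-1.1891  v^+=-2.0730  a^+=1.7784
step 6: x_pred=-2.2848  r=4.6948  x^+=1.2785  v^+=1.2512  a^+=3.6102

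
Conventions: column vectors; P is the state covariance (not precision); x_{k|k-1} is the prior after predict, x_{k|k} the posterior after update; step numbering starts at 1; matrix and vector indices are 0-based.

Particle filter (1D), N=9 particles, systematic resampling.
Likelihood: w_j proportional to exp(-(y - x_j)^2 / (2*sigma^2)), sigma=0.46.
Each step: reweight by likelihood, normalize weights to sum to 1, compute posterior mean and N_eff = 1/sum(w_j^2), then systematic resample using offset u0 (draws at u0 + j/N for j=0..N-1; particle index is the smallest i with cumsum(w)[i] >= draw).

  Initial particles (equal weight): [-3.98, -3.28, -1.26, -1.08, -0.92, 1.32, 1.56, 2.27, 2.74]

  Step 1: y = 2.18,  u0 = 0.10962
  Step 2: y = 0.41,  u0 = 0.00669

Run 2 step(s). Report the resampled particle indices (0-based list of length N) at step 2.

resampled_idx = [0, 0, 0, 0, 0, 1, 1, 1, 1]

step 1: w=[0.0000, 0.0000, 0.0000, 0.0000, 0.0000, 0.0856, 0.1981, 0.4821, 0.2342]  mean=2.1581  Neff=2.9956  idx=[6, 6, 7, 7, 7, 7, 8, 8, 8]
step 2: w=[0.4936, 0.4936, 0.0032, 0.0032, 0.0032, 0.0032, 0.0000, 0.0000, 0.0000]  mean=1.5691  Neff=2.0518  idx=[0, 0, 0, 0, 0, 1, 1, 1, 1]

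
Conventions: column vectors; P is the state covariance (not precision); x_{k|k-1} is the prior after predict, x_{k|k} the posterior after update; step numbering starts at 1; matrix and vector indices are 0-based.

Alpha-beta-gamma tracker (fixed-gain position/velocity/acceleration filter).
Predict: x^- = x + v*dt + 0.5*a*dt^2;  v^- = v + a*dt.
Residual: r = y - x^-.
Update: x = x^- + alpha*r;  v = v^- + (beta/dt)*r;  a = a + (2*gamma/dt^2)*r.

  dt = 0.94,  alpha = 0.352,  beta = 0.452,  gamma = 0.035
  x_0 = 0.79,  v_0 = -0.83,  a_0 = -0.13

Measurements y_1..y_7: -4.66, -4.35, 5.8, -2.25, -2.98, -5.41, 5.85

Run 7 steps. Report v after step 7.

step 1: x_pred=-0.0476  r=-4.6124  x^+=-1.6712  v^+=-3.1701  a^+=-0.4954
step 2: x_pred=-4.8699  r=0.5199  x^+=-4.6869  v^+=-3.3857  a^+=-0.4542
step 3: x_pred=-8.0702  r=13.8702  x^+=-3.1879  v^+=2.8568  a^+=0.6446
step 4: x_pred=-0.2177  r=-2.0323  x^+=-0.9331  v^+=2.4855  a^+=0.4836
step 5: x_pred=1.6169  r=-4.5969  x^+=-0.0012  v^+=0.7296  a^+=0.1194
step 6: x_pred=0.7374  r=-6.1474  x^+=-1.4265  v^+=-2.1141  a^+=-0.3676
step 7: x_pred=-3.5761  r=9.4261  x^+=-0.2581  v^+=2.0729  a^+=0.3792

v_post = 2.0729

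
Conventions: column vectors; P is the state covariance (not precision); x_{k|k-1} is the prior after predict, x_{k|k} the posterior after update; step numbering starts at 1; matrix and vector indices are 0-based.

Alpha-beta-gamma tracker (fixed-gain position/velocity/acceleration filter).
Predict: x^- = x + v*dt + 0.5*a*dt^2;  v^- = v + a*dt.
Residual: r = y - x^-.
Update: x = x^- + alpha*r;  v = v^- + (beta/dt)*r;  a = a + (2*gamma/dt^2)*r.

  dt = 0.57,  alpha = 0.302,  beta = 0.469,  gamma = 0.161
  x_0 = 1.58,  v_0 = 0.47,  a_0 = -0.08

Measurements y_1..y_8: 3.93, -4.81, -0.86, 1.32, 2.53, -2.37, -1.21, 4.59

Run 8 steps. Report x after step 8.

x_post = 6.3826

step 1: x_pred=1.8349  r=2.0951  x^+=2.4676  v^+=2.1483  a^+=1.9964
step 2: x_pred=4.0164  r=-8.8264  x^+=1.3509  v^+=-3.9763  a^+=-6.7513
step 3: x_pred=-2.0124  r=1.1524  x^+=-1.6643  v^+=-6.8763  a^+=-5.6092
step 4: x_pred=-6.4951  r=7.8151  x^+=-4.1349  v^+=-3.6433  a^+=2.1361
step 5: x_pred=-5.8646  r=8.3946  x^+=-3.3294  v^+=4.4814  a^+=10.4557
step 6: x_pred=0.9235  r=-3.2935  x^+=-0.0711  v^+=7.7312  a^+=7.1916
step 7: x_pred=5.5040  r=-6.7140  x^+=3.4763  v^+=6.3062  a^+=0.5376
step 8: x_pred=7.1582  r=-2.5682  x^+=6.3826  v^+=4.4995  a^+=-2.0077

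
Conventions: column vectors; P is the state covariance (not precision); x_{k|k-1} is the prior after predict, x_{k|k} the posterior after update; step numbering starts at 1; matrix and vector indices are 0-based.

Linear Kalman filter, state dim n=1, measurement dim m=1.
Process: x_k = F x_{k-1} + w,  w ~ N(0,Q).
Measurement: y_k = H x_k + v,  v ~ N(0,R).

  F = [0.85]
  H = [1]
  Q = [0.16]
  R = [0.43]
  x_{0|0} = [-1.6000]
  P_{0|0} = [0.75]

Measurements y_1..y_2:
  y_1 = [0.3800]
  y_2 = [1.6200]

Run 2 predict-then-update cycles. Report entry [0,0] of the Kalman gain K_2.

step 1: x^-=[-1.3600]  P^-=[0.7019]  S=[1.1319]  K=[0.6201]  nu=[1.7400]  x^+=[-0.2810]  P^+=[0.2666]
step 2: x^-=[-0.2389]  P^-=[0.3526]  S=[0.7826]  K=[0.4506]  nu=[1.8589]  x^+=[0.5987]  P^+=[0.1938]

K[0,0] = 0.4506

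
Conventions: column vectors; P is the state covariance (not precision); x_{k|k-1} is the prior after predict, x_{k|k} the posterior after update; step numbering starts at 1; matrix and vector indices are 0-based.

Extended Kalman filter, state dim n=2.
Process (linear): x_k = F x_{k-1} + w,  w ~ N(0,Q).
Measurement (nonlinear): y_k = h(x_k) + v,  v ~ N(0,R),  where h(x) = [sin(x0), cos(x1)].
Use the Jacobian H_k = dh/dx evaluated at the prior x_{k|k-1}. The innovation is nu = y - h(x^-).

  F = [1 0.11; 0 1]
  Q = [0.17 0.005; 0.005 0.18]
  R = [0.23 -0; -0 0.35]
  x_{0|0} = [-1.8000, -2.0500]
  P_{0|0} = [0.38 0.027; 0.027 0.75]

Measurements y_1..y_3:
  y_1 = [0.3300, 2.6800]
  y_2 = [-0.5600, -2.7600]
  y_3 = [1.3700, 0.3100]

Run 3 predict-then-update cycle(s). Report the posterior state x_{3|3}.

step 1: x^-=[-2.0255, -2.0500]  P^-=[0.5650 0.1145; 0.1145 0.9300]  H_jac=[-0.4392 0.0000; 0.0000 0.8874]  S=[0.3390 -0.0446; -0.0446 1.0823]  K=[-0.7236 0.0640; -0.0482 0.7605]  nu=[1.2284, 3.1411]  x^+=[-2.7132, 0.2796]  P^+=[0.3789 0.0253; 0.0253 0.3000]
step 2: x^-=[-2.6825, 0.2796]  P^-=[0.5581 0.0633; 0.0633 0.4800]  H_jac=[-0.8964 0.0000; 0.0000 -0.2759]  S=[0.6785 0.0156; 0.0156 0.3865]  K=[-0.7370 -0.0153; -0.0757 -0.3396]  nu=[-0.1168, -3.7212]  x^+=[-2.5393, 1.5520]  P^+=[0.1891 0.0194; 0.0194 0.4307]
step 3: x^-=[-2.3686, 1.5520]  P^-=[0.3686 0.0718; 0.0718 0.6107]  H_jac=[-0.7158 0.0000; 0.0000 -0.9998]  S=[0.4189 0.0514; 0.0514 0.9605]  K=[-0.6248 -0.0413; -0.0450 -0.6333]  nu=[2.0683, 0.2912]  x^+=[-3.6730, 1.2745]  P^+=[0.2008 0.0145; 0.0145 0.2217]

x_post = [-3.6730, 1.2745]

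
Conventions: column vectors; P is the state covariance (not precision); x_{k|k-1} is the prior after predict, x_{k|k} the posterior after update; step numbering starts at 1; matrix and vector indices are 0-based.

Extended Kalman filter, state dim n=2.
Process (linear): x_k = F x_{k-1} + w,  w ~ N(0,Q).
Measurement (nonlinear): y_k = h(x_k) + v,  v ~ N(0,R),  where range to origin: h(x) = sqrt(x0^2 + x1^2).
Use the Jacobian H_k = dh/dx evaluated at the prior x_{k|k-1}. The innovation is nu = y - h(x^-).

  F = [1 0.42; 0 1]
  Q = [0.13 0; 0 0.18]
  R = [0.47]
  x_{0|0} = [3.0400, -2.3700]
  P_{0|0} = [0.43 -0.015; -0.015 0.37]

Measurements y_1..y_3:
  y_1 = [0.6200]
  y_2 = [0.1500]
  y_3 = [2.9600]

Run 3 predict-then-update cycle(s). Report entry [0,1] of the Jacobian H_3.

H_jac[0,1] = -0.9081

step 1: x^-=[2.0446, -2.3700]  P^-=[0.6127 0.1404; 0.1404 0.5500]  H_jac=[0.6532 -0.7572]  S=[0.9079]  K=[0.3237; -0.3577]  nu=[-2.5101]  x^+=[1.2320, -1.4722]  P^+=[0.5175 0.2455; 0.2455 0.4338]
step 2: x^-=[0.6137, -1.4722]  P^-=[0.9303 0.4277; 0.4277 0.6138]  H_jac=[0.3848 -0.9230]  S=[0.8269]  K=[-0.0446; -0.4862]  nu=[-1.4450]  x^+=[0.6781, -0.7697]  P^+=[0.9287 0.4098; 0.4098 0.4184]
step 3: x^-=[0.3548, -0.7697]  P^-=[1.4767 0.5856; 0.5856 0.5984]  H_jac=[0.4187 -0.9081]  S=[0.7771]  K=[0.1113; -0.3838]  nu=[2.1125]  x^+=[0.5900, -1.5805]  P^+=[1.4671 0.6188; 0.6188 0.4839]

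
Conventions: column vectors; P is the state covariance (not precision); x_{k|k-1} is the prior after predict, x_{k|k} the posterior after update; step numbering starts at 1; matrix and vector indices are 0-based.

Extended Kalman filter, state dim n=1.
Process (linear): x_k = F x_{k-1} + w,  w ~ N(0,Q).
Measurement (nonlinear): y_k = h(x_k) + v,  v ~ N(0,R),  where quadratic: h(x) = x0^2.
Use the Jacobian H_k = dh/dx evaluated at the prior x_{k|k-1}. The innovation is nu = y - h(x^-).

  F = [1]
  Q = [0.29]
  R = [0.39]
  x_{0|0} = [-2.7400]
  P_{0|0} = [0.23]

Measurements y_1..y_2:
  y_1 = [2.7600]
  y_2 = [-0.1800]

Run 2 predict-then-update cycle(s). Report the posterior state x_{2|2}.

step 1: x^-=[-2.7400]  P^-=[0.5200]  H_jac=[-5.4800]  S=[16.0058]  K=[-0.1780]  nu=[-4.7476]  x^+=[-1.8948]  P^+=[0.0127]
step 2: x^-=[-1.8948]  P^-=[0.3027]  H_jac=[-3.7895]  S=[4.7365]  K=[-0.2422]  nu=[-3.7701]  x^+=[-0.9818]  P^+=[0.0249]

x_post = [-0.9818]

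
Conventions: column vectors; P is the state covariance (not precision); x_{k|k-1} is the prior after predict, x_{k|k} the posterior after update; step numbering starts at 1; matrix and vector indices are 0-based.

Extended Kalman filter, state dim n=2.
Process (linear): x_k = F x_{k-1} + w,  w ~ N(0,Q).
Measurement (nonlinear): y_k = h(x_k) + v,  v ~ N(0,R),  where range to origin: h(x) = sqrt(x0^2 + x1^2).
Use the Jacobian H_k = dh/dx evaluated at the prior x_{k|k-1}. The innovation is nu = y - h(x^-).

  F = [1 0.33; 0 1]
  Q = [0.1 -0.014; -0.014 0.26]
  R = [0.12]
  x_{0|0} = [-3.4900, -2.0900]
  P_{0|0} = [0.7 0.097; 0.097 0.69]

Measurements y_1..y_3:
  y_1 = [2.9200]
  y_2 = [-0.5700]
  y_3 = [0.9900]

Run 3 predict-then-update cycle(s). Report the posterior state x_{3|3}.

step 1: x^-=[-4.1797, -2.0900]  P^-=[0.9392 0.3107; 0.3107 0.9500]  H_jac=[-0.8944 -0.4472]  S=[1.3099]  K=[-0.7474; -0.5365]  nu=[-1.7531]  x^+=[-2.8695, -1.1494]  P^+=[0.2075 -0.2145; -0.2145 0.5730]
step 2: x^-=[-3.2488, -1.1494]  P^-=[0.2283 -0.0394; -0.0394 0.8330]  H_jac=[-0.9427 -0.3335]  S=[0.3908]  K=[-0.5172; -0.6158]  nu=[-4.0162]  x^+=[-1.1717, 1.3235]  P^+=[0.1238 -0.1639; -0.1639 0.6848]
step 3: x^-=[-0.7350, 1.3235]  P^-=[0.1902 0.0481; 0.0481 0.9448]  H_jac=[-0.4855 0.8742]  S=[0.8461]  K=[-0.0595; 0.9486]  nu=[-0.5239]  x^+=[-0.7038, 0.8266]  P^+=[0.1872 0.0958; 0.0958 0.1834]

x_post = [-0.7038, 0.8266]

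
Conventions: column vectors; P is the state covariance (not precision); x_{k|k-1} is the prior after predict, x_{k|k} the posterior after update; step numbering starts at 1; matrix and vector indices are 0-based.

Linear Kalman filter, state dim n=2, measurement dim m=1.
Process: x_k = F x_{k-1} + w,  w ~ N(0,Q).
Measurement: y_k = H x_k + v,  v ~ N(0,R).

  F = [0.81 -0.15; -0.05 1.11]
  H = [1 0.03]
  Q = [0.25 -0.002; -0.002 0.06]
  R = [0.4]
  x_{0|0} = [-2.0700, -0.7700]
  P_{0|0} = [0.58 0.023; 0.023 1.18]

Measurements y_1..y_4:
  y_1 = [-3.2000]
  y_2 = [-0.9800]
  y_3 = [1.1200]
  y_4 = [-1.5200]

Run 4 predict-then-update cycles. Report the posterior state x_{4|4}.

step 1: x^-=[-1.5612, -0.7512]  P^-=[0.6515 -0.2011; -0.2011 1.5128]  S=[1.0408]  K=[0.6202; -0.1496]  nu=[-1.6163]  x^+=[-2.5636, -0.5094]  P^+=[0.2512 -0.1045; -0.1045 1.4895]
step 2: x^-=[-2.0001, -0.4372]  P^-=[0.4737 -0.3549; -0.3549 1.9074]  S=[0.8541]  K=[0.5422; -0.3486]  nu=[1.0332]  x^+=[-1.4399, -0.7973]  P^+=[0.2227 -0.1935; -0.1935 1.8036]
step 3: x^-=[-1.0467, -0.8131]  P^-=[0.4837 -0.4868; -0.4868 2.3043]  S=[0.8566]  K=[0.5476; -0.4876]  nu=[2.1911]  x^+=[0.1532, -1.8814]  P^+=[0.2268 -0.2581; -0.2581 2.1007]
step 4: x^-=[0.4063, -2.0960]  P^-=[0.5088 -0.5949; -0.5949 2.6774]  S=[0.8755]  K=[0.5607; -0.5878]  nu=[-1.8635]  x^+=[-0.6386, -1.0008]  P^+=[0.2335 -0.3064; -0.3064 2.3750]

x_post = [-0.6386, -1.0008]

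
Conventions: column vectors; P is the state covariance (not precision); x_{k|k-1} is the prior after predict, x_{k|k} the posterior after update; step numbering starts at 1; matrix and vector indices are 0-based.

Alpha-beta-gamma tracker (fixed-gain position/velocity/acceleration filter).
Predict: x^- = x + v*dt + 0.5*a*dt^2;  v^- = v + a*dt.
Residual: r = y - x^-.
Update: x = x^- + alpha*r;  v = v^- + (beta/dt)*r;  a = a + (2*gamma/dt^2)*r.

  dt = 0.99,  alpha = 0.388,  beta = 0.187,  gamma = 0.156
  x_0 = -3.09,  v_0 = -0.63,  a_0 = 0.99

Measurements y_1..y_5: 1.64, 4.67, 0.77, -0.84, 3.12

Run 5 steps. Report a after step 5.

step 1: x_pred=-3.2286  r=4.8686  x^+=-1.3396  v^+=1.2697  a^+=2.5398
step 2: x_pred=1.1621  r=3.5079  x^+=2.5232  v^+=4.4467  a^+=3.6565
step 3: x_pred=8.7173  r=-7.9473  x^+=5.6338  v^+=6.5655  a^+=1.1266
step 4: x_pred=12.6857  r=-13.5257  x^+=7.4377  v^+=5.1260  a^+=-3.1791
step 5: x_pred=10.9546  r=-7.8346  x^+=7.9148  v^+=0.4988  a^+=-5.6731

a_post = -5.6731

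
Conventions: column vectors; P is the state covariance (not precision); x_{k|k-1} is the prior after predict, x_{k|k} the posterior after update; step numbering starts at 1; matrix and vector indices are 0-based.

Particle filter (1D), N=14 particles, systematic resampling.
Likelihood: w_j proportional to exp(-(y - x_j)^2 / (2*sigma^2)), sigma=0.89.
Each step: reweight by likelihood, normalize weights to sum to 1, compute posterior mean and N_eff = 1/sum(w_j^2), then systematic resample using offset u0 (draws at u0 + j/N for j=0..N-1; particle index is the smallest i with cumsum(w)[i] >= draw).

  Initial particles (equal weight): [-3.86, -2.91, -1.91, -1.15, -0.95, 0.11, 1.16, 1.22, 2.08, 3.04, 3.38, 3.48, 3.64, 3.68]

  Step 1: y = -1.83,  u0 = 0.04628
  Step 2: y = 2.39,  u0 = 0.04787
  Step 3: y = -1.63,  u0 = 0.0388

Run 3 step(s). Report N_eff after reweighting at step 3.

step 1: w=[0.0247, 0.1592, 0.3310, 0.2482, 0.2039, 0.0309, 0.0012, 0.0009, 0.0000, 0.0000, 0.0000, 0.0000, 0.0000, 0.0000]  mean=-1.6638  Neff=4.1724  idx=[1, 1, 2, 2, 2, 2, 2, 3, 3, 3, 3, 4, 4, 5]
step 2: w=[0.0000, 0.0000, 0.0002, 0.0002, 0.0002, 0.0002, 0.0002, 0.0090, 0.0090, 0.0090, 0.0090, 0.0214, 0.0214, 0.9202]  mean=0.0172  Neff=1.1793  idx=[11, 13, 13, 13, 13, 13, 13, 13, 13, 13, 13, 13, 13, 13]
step 3: w=[0.2797, 0.0554, 0.0554, 0.0554, 0.0554, 0.0554, 0.0554, 0.0554, 0.0554, 0.0554, 0.0554, 0.0554, 0.0554, 0.0554]  mean=-0.1865  Neff=8.4628  idx=[0, 0, 0, 0, 1, 3, 4, 5, 6, 8, 9, 10, 12, 13]

N_eff = 8.4628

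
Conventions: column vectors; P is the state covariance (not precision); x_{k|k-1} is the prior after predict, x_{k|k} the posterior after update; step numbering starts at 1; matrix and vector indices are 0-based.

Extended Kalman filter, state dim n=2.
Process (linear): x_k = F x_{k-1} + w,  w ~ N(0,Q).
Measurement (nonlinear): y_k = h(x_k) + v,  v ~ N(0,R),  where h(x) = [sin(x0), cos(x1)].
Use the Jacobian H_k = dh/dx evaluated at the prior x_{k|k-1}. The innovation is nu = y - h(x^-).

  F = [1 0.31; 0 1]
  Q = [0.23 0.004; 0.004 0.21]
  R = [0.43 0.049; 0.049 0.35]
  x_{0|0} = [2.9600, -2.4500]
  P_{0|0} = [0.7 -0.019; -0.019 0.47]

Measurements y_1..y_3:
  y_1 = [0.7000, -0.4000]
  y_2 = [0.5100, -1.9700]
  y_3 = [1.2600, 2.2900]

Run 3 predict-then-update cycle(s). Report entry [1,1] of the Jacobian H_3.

step 1: x^-=[2.2005, -2.4500]  P^-=[0.9634 0.1307; 0.1307 0.6800]  H_jac=[-0.5889 0.0000; 0.0000 0.6378]  S=[0.7641 -0.0001; -0.0001 0.6266]  K=[-0.7425 0.1329; -0.1007 0.6921]  nu=[-0.1082, 0.3702]  x^+=[2.3301, -2.1829]  P^+=[0.5311 0.0159; 0.0159 0.3721]
step 2: x^-=[1.6534, -2.1829]  P^-=[0.8067 0.1353; 0.1353 0.5821]  H_jac=[-0.0825 0.0000; 0.0000 0.8185]  S=[0.4355 0.0399; 0.0399 0.7399]  K=[-0.1673 0.1586; -0.0850 0.6485]  nu=[-0.4866, -1.3954]  x^+=[1.5134, -3.0464]  P^+=[0.7780 0.0578; 0.0578 0.2722]
step 3: x^-=[0.5690, -3.0464]  P^-=[1.0700 0.1462; 0.1462 0.4822]  H_jac=[0.8424 0.0000; 0.0000 0.0951]  S=[1.1894 0.0607; 0.0607 0.3544]  K=[0.7626 -0.0914; 0.0978 0.1126]  nu=[0.7212, 3.2855]  x^+=[0.8186, -2.6059]  P^+=[0.3839 0.0565; 0.0565 0.4650]

H_jac[1,1] = 0.0951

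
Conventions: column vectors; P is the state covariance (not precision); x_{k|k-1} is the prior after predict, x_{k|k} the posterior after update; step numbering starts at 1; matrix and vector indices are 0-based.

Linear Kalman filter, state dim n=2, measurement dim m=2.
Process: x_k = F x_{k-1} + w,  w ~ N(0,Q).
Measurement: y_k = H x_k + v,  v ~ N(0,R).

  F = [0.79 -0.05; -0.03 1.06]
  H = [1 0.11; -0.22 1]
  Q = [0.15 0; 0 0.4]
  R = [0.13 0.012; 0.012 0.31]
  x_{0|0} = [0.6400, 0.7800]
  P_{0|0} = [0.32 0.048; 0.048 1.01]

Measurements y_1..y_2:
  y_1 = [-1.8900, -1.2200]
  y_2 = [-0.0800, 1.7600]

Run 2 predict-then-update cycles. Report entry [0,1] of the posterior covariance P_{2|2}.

P_post[0,1] = 0.0010

step 1: x^-=[0.4666, 0.8076]  P^-=[0.3484 -0.0208; -0.0208 1.5321]  S=[0.4924 0.0835; 0.0835 1.8681]  K=[0.7173 -0.0843; 0.1616 0.8153]  nu=[-2.4454, -1.9249]  x^+=[-1.1253, -1.1571]  P^+=[0.0919 0.0027; 0.0027 0.2553]
step 2: x^-=[-0.8311, -1.1928]  P^-=[0.2078 -0.0134; -0.0134 0.6868]  S=[0.3432 0.0287; 0.0287 1.0127]  K=[0.6076 -0.0756; 0.1243 0.6775]  nu=[0.8823, 2.7699]  x^+=[-0.5045, 0.7936]  P^+=[0.0780 0.0010; 0.0010 0.2117]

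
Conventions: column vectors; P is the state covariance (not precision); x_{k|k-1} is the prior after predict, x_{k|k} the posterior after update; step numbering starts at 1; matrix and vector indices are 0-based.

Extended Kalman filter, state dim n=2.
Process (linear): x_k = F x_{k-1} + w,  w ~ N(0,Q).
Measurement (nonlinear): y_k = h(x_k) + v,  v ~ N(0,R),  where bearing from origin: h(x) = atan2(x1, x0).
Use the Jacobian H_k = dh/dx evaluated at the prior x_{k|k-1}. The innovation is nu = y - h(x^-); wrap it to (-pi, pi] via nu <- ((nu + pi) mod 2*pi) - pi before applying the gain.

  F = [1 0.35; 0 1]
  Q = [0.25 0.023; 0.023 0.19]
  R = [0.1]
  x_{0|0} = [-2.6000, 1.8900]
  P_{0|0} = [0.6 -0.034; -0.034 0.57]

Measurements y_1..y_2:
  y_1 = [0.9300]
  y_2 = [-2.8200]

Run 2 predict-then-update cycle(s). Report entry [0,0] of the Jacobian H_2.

H_jac[0,0] = -0.2733

step 1: x^-=[-1.9385, 1.8900]  P^-=[0.8960 0.1885; 0.1885 0.7600]  H_jac=[-0.2578 -0.2645]  S=[0.2384]  K=[-1.1780; -1.0468]  nu=[-1.4389]  x^+=[-0.2435, 3.3962]  P^+=[0.5651 -0.1055; -0.1055 0.4987]
step 2: x^-=[0.9452, 3.3962]  P^-=[0.8023 0.0920; 0.0920 0.6887]  H_jac=[-0.2733 0.0761]  S=[0.1601]  K=[-1.3260; 0.1701]  nu=[2.1638]  x^+=[-1.9240, 3.7644]  P^+=[0.5209 0.1281; 0.1281 0.6841]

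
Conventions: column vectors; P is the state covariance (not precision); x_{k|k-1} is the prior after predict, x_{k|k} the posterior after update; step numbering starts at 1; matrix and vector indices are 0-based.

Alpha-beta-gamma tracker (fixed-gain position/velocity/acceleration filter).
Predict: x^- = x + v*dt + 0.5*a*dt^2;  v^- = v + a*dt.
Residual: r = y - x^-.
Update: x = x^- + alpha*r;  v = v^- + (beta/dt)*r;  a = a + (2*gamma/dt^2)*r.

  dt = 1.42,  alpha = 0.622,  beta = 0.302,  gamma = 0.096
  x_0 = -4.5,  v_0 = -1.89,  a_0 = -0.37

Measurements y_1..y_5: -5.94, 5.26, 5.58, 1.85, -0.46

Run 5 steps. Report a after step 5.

step 1: x_pred=-7.5568  r=1.6168  x^+=-6.5512  v^+=-2.0715  a^+=-0.2160
step 2: x_pred=-9.7106  r=14.9706  x^+=-0.3989  v^+=0.8056  a^+=1.2094
step 3: x_pred=1.9644  r=3.6156  x^+=4.2133  v^+=3.2919  a^+=1.5537
step 4: x_pred=10.4543  r=-8.6043  x^+=5.1024  v^+=3.6683  a^+=0.7344
step 5: x_pred=11.0518  r=-11.5118  x^+=3.8915  v^+=2.2629  a^+=-0.3617

a_post = -0.3617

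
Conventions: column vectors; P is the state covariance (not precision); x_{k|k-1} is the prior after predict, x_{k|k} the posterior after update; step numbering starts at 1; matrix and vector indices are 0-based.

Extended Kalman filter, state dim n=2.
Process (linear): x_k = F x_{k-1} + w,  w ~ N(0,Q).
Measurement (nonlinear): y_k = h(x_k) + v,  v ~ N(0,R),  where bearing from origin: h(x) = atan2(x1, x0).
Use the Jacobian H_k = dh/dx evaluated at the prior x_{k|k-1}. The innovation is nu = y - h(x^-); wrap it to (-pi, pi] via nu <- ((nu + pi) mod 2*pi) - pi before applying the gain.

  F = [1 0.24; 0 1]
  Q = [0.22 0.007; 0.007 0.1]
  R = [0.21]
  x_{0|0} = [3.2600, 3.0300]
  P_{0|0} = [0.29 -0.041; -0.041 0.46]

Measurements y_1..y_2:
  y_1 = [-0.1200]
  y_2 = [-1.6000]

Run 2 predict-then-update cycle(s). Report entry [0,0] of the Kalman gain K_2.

K[0,0] = -0.1598

step 1: x^-=[3.9872, 3.0300]  P^-=[0.5168 0.0764; 0.0764 0.5600]  H_jac=[-0.1208 0.1590]  S=[0.2288]  K=[-0.2199; 0.3488]  nu=[-0.7698]  x^+=[4.1565, 2.7615]  P^+=[0.5058 0.0939; 0.0939 0.5322]
step 2: x^-=[4.8192, 2.7615]  P^-=[0.8015 0.2287; 0.2287 0.6322]  H_jac=[-0.0895 0.1562]  S=[0.2255]  K=[-0.1598; 0.3472]  nu=[-2.1203]  x^+=[5.1580, 2.0252]  P^+=[0.7957 0.2412; 0.2412 0.6050]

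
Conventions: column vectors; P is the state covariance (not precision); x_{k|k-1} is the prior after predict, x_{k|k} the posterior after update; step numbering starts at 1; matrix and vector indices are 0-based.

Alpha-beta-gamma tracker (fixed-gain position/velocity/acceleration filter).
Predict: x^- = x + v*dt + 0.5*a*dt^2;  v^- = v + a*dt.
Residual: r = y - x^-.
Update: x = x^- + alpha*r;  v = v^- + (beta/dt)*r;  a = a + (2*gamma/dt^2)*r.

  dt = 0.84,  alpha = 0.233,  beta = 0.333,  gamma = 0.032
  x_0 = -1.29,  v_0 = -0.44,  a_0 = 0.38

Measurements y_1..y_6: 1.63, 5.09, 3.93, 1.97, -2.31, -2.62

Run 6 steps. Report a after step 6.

a_post = -1.2779

step 1: x_pred=-1.5255  r=3.1555  x^+=-0.7903  v^+=1.1301  a^+=0.6662
step 2: x_pred=0.3941  r=4.6959  x^+=1.4882  v^+=3.5514  a^+=1.0922
step 3: x_pred=4.8567  r=-0.9267  x^+=4.6408  v^+=4.1014  a^+=1.0081
step 4: x_pred=8.4416  r=-6.4716  x^+=6.9337  v^+=2.3827  a^+=0.4211
step 5: x_pred=9.0837  r=-11.3937  x^+=6.4290  v^+=-1.7804  a^+=-0.6123
step 6: x_pred=4.7174  r=-7.3374  x^+=3.0078  v^+=-5.2035  a^+=-1.2779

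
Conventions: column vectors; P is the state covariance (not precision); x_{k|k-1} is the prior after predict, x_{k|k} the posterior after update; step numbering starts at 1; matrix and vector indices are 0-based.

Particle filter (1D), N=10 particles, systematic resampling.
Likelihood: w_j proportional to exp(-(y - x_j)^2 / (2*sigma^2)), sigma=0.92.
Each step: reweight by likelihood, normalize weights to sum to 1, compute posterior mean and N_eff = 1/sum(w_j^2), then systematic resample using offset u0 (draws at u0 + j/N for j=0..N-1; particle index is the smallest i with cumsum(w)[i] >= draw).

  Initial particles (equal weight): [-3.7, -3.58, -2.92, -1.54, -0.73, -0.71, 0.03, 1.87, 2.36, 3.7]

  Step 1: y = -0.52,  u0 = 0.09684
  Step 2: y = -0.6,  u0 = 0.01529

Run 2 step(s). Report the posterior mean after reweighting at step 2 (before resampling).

post_mean = -0.6255

step 1: w=[0.0007, 0.0012, 0.0098, 0.1585, 0.2856, 0.2869, 0.2451, 0.0100, 0.0022, 0.0000]  mean=-0.6604  Neff=4.0116  idx=[3, 4, 4, 4, 5, 5, 5, 6, 6, 7]
step 2: w=[0.0728, 0.1215, 0.1215, 0.1215, 0.1218, 0.1218, 0.1218, 0.0970, 0.0970, 0.0033]  mean=-0.6255  Neff=8.8567  idx=[0, 1, 2, 2, 3, 4, 5, 6, 7, 8]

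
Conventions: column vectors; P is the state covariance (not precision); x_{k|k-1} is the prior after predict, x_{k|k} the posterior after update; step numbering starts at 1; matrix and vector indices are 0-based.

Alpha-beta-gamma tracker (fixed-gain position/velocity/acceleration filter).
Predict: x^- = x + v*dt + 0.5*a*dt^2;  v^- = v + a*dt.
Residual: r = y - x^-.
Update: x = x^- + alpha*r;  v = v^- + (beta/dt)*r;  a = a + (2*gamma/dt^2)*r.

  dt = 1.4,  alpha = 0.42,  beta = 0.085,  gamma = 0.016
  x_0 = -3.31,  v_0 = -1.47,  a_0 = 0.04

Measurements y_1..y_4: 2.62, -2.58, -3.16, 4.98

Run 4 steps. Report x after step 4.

x_post = -0.1081

step 1: x_pred=-5.3288  r=7.9488  x^+=-1.9903  v^+=-0.9314  a^+=0.1698
step 2: x_pred=-3.1279  r=0.5479  x^+=-2.8978  v^+=-0.6604  a^+=0.1787
step 3: x_pred=-3.6472  r=0.4872  x^+=-3.4426  v^+=-0.3807  a^+=0.1867
step 4: x_pred=-3.7926  r=8.7726  x^+=-0.1081  v^+=0.4133  a^+=0.3299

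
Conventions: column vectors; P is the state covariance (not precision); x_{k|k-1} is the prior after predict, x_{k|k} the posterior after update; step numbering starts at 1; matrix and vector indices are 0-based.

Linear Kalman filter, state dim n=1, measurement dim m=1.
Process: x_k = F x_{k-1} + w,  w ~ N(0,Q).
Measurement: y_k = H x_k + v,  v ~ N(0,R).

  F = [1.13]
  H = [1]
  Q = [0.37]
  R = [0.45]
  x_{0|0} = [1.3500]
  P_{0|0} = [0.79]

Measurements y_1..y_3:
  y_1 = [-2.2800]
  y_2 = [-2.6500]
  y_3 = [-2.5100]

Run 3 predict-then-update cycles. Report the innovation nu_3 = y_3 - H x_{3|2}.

innov = [0.0253]

step 1: x^-=[1.5255]  P^-=[1.3788]  S=[1.8288]  K=[0.7539]  nu=[-3.8055]  x^+=[-1.3436]  P^+=[0.3393]
step 2: x^-=[-1.5182]  P^-=[0.8032]  S=[1.2532]  K=[0.6409]  nu=[-1.1318]  x^+=[-2.2436]  P^+=[0.2884]
step 3: x^-=[-2.5353]  P^-=[0.7383]  S=[1.1883]  K=[0.6213]  nu=[0.0253]  x^+=[-2.5196]  P^+=[0.2796]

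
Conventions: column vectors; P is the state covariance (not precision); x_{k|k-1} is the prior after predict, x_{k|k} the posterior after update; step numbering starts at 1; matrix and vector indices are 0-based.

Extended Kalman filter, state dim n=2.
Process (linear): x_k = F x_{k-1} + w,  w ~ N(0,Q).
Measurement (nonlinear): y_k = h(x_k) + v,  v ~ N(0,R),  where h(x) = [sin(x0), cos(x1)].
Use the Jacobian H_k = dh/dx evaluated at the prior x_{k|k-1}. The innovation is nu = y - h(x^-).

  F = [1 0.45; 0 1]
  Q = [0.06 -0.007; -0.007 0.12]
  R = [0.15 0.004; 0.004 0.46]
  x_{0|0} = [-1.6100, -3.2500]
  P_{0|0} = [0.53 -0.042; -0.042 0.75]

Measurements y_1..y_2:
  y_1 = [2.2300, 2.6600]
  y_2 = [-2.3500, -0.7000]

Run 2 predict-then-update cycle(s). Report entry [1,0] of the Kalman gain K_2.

step 1: x^-=[-3.0725, -3.2500]  P^-=[0.7041 0.2885; 0.2885 0.8700]  H_jac=[-0.9976 0.0000; 0.0000 -0.1082]  S=[0.8507 0.0351; 0.0351 0.4702]  K=[-0.8255 -0.0047; -0.3311 -0.1755]  nu=[2.2990, 3.6541]  x^+=[-4.9874, -4.6523]  P^+=[0.1241 0.0505; 0.0505 0.7582]
step 2: x^-=[-7.0809, -4.6523]  P^-=[0.3831 0.3847; 0.3847 0.8782]  H_jac=[0.6983 0.0000; 0.0000 -0.9982]  S=[0.3368 -0.2641; -0.2641 1.3350]  K=[0.6732 -0.1544; 0.3345 -0.5904]  nu=[-1.6342, -0.6399]  x^+=[-8.0822, -4.8211]  P^+=[0.1437 0.0685; 0.0685 0.2708]

K[1,0] = 0.3345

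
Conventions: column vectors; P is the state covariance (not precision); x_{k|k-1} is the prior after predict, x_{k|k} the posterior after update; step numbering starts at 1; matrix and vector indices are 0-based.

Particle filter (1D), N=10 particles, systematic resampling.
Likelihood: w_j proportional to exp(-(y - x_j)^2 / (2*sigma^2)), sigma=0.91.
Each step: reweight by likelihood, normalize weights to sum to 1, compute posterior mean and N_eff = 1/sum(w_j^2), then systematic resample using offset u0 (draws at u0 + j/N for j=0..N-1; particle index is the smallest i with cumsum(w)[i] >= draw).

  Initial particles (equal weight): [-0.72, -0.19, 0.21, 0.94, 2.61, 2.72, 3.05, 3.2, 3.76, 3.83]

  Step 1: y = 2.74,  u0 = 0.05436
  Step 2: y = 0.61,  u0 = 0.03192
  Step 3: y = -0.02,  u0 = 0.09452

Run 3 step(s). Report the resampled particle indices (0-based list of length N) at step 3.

resampled_idx = [0, 1, 2, 2, 3, 4, 5, 6, 7, 9]

step 1: w=[0.0001, 0.0011, 0.0042, 0.0283, 0.1978, 0.1998, 0.1886, 0.1759, 0.1066, 0.0975]  mean=2.9995  Neff=5.9786  idx=[4, 4, 5, 5, 6, 6, 7, 7, 8, 9]
step 2: w=[0.2185, 0.2185, 0.1663, 0.1663, 0.0672, 0.0672, 0.0426, 0.0426, 0.0061, 0.0047]  mean=2.7687  Neff=6.1149  idx=[0, 0, 1, 1, 1, 2, 3, 3, 4, 6]
step 3: w=[0.1343, 0.1343, 0.1343, 0.1343, 0.1343, 0.0940, 0.0940, 0.0940, 0.0295, 0.0167]  mean=2.6639  Neff=8.4818  idx=[0, 1, 2, 2, 3, 4, 5, 6, 7, 9]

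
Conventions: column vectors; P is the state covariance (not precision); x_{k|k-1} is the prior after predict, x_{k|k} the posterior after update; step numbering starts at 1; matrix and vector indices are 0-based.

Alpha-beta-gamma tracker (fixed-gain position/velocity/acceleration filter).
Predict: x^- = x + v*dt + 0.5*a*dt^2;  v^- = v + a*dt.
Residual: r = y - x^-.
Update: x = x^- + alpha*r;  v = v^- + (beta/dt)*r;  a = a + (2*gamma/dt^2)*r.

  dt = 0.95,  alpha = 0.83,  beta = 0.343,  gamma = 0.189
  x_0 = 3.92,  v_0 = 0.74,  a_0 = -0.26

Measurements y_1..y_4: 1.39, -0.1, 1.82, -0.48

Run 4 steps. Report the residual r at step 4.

step 1: x_pred=4.5057  r=-3.1157  x^+=1.9197  v^+=-0.6319  a^+=-1.5650
step 2: x_pred=0.6132  r=-0.7132  x^+=0.0212  v^+=-2.3761  a^+=-1.8637
step 3: x_pred=-3.0770  r=4.8970  x^+=0.9875  v^+=-2.3785  a^+=0.1874
step 4: x_pred=-1.1875  r=0.7075  x^+=-0.6003  v^+=-1.9450  a^+=0.4837

resid = 0.7075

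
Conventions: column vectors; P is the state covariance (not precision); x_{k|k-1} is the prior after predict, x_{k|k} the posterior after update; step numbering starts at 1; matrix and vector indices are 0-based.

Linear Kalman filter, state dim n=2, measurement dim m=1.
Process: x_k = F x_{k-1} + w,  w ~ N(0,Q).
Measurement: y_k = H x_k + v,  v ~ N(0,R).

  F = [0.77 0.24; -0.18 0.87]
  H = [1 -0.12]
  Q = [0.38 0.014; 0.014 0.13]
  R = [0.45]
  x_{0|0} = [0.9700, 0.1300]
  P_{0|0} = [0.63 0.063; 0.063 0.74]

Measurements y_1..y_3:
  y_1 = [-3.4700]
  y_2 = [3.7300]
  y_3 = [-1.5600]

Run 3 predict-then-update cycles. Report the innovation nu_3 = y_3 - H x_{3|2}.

innov = [-2.8736]

step 1: x^-=[0.7781, -0.0615]  P^-=[0.8194 0.1207; 0.1207 0.6908]  S=[1.2504]  K=[0.6437; 0.0302]  nu=[-4.2555]  x^+=[-1.9614, -0.1901]  P^+=[0.3012 0.0964; 0.0964 0.6896]
step 2: x^-=[-1.5559, 0.1877]  P^-=[0.6339 0.1766; 0.1766 0.6316]  S=[1.0506]  K=[0.5832; 0.0960]  nu=[5.3084]  x^+=[1.5400, 0.6972]  P^+=[0.2766 0.1178; 0.1178 0.6219]
step 3: x^-=[1.3532, 0.3293]  P^-=[0.6234 0.1794; 0.1794 0.5728]  S=[1.0386]  K=[0.5795; 0.1065]  nu=[-2.8736]  x^+=[-0.3121, 0.0232]  P^+=[0.2746 0.1153; 0.1153 0.5610]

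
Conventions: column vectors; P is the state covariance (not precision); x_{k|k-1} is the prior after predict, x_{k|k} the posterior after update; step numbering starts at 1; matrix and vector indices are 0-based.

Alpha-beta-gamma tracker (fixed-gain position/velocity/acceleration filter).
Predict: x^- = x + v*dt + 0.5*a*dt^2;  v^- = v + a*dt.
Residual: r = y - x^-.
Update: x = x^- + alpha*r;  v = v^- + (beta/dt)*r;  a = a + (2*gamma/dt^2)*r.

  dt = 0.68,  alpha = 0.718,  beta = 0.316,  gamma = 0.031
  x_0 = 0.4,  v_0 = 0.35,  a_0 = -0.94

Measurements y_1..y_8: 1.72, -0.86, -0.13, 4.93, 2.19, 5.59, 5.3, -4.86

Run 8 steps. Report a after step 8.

a_post = -1.4239

step 1: x_pred=0.4207  r=1.2993  x^+=1.3536  v^+=0.3146  a^+=-0.7658
step 2: x_pred=1.3905  r=-2.2505  x^+=-0.2254  v^+=-1.2519  a^+=-1.0675
step 3: x_pred=-1.3235  r=1.1935  x^+=-0.4666  v^+=-1.4232  a^+=-0.9075
step 4: x_pred=-1.6442  r=6.5742  x^+=3.0761  v^+=1.0147  a^+=-0.0260
step 5: x_pred=3.7601  r=-1.5701  x^+=2.6328  v^+=0.2674  a^+=-0.2365
step 6: x_pred=2.7599  r=2.8301  x^+=4.7919  v^+=1.4217  a^+=0.1429
step 7: x_pred=5.7917  r=-0.4917  x^+=5.4387  v^+=1.2904  a^+=0.0770
step 8: x_pred=6.3339  r=-11.1939  x^+=-1.7033  v^+=-3.8591  a^+=-1.4239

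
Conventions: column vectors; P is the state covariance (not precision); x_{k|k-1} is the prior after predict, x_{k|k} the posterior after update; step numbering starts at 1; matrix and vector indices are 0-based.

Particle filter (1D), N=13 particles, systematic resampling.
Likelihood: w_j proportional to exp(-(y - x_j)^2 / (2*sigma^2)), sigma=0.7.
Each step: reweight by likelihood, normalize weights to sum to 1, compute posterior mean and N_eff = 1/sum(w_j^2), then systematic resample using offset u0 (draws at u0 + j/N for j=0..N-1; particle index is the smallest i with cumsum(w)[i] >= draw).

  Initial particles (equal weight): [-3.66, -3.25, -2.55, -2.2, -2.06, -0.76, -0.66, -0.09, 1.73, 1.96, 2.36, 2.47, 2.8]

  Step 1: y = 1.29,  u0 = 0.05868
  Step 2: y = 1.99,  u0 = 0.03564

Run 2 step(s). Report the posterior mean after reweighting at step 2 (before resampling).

step 1: w=[0.0000, 0.0000, 0.0000, 0.0000, 0.0000, 0.0060, 0.0091, 0.0628, 0.3598, 0.2773, 0.1363, 0.1059, 0.0428]  mean=1.8529  Neff=4.1312  idx=[7, 8, 8, 8, 8, 9, 9, 9, 9, 10, 10, 11, 12]
step 2: w=[0.0011, 0.0866, 0.0866, 0.0866, 0.0866, 0.0926, 0.0926, 0.0926, 0.0926, 0.0806, 0.0806, 0.0733, 0.0475]  mean=2.0199  Neff=11.7734  idx=[1, 2, 3, 4, 4, 5, 6, 7, 8, 9, 10, 11, 12]

post_mean = 2.0199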